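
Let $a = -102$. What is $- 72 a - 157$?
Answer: $7187$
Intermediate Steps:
$- 72 a - 157 = \left(-72\right) \left(-102\right) - 157 = 7344 - 157 = 7187$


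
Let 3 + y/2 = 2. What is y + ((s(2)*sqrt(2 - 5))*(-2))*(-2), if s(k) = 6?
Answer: -2 + 24*I*sqrt(3) ≈ -2.0 + 41.569*I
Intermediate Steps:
y = -2 (y = -6 + 2*2 = -6 + 4 = -2)
y + ((s(2)*sqrt(2 - 5))*(-2))*(-2) = -2 + ((6*sqrt(2 - 5))*(-2))*(-2) = -2 + ((6*sqrt(-3))*(-2))*(-2) = -2 + ((6*(I*sqrt(3)))*(-2))*(-2) = -2 + ((6*I*sqrt(3))*(-2))*(-2) = -2 - 12*I*sqrt(3)*(-2) = -2 + 24*I*sqrt(3)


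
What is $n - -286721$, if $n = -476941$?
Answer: $-190220$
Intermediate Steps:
$n - -286721 = -476941 - -286721 = -476941 + 286721 = -190220$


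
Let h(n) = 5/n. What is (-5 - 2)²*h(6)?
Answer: 245/6 ≈ 40.833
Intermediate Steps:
(-5 - 2)²*h(6) = (-5 - 2)²*(5/6) = (-7)²*(5*(⅙)) = 49*(⅚) = 245/6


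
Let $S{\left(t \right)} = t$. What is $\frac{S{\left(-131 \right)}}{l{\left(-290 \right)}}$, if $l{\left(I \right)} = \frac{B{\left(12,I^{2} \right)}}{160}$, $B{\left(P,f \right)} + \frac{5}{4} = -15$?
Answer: $\frac{16768}{13} \approx 1289.8$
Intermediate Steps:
$B{\left(P,f \right)} = - \frac{65}{4}$ ($B{\left(P,f \right)} = - \frac{5}{4} - 15 = - \frac{65}{4}$)
$l{\left(I \right)} = - \frac{13}{128}$ ($l{\left(I \right)} = - \frac{65}{4 \cdot 160} = \left(- \frac{65}{4}\right) \frac{1}{160} = - \frac{13}{128}$)
$\frac{S{\left(-131 \right)}}{l{\left(-290 \right)}} = - \frac{131}{- \frac{13}{128}} = \left(-131\right) \left(- \frac{128}{13}\right) = \frac{16768}{13}$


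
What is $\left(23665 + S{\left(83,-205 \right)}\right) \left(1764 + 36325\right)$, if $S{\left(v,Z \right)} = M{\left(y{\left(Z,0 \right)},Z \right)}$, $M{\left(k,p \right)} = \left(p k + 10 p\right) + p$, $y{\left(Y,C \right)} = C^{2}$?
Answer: $815485490$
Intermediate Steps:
$M{\left(k,p \right)} = 11 p + k p$ ($M{\left(k,p \right)} = \left(k p + 10 p\right) + p = \left(10 p + k p\right) + p = 11 p + k p$)
$S{\left(v,Z \right)} = 11 Z$ ($S{\left(v,Z \right)} = Z \left(11 + 0^{2}\right) = Z \left(11 + 0\right) = Z 11 = 11 Z$)
$\left(23665 + S{\left(83,-205 \right)}\right) \left(1764 + 36325\right) = \left(23665 + 11 \left(-205\right)\right) \left(1764 + 36325\right) = \left(23665 - 2255\right) 38089 = 21410 \cdot 38089 = 815485490$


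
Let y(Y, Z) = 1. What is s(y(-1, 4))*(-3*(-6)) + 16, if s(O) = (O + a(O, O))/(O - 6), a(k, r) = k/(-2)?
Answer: 71/5 ≈ 14.200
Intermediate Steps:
a(k, r) = -k/2 (a(k, r) = k*(-1/2) = -k/2)
s(O) = O/(2*(-6 + O)) (s(O) = (O - O/2)/(O - 6) = (O/2)/(-6 + O) = O/(2*(-6 + O)))
s(y(-1, 4))*(-3*(-6)) + 16 = ((1/2)*1/(-6 + 1))*(-3*(-6)) + 16 = ((1/2)*1/(-5))*18 + 16 = ((1/2)*1*(-1/5))*18 + 16 = -1/10*18 + 16 = -9/5 + 16 = 71/5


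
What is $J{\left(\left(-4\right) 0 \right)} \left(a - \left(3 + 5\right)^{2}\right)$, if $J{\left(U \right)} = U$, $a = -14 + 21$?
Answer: $0$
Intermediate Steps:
$a = 7$
$J{\left(\left(-4\right) 0 \right)} \left(a - \left(3 + 5\right)^{2}\right) = \left(-4\right) 0 \left(7 - \left(3 + 5\right)^{2}\right) = 0 \left(7 - 8^{2}\right) = 0 \left(7 - 64\right) = 0 \left(-57\right) = 0$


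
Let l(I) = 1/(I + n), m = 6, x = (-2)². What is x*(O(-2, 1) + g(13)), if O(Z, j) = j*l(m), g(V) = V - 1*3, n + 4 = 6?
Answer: 81/2 ≈ 40.500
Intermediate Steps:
n = 2 (n = -4 + 6 = 2)
x = 4
g(V) = -3 + V (g(V) = V - 3 = -3 + V)
l(I) = 1/(2 + I) (l(I) = 1/(I + 2) = 1/(2 + I))
O(Z, j) = j/8 (O(Z, j) = j/(2 + 6) = j/8)
x*(O(-2, 1) + g(13)) = 4*((⅛)*1 + (-3 + 13)) = 4*(⅛ + 10) = 4*(81/8) = 81/2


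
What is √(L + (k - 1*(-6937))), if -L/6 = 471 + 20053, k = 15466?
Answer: I*√100741 ≈ 317.4*I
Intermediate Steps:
L = -123144 (L = -6*(471 + 20053) = -6*20524 = -123144)
√(L + (k - 1*(-6937))) = √(-123144 + (15466 - 1*(-6937))) = √(-123144 + (15466 + 6937)) = √(-123144 + 22403) = √(-100741) = I*√100741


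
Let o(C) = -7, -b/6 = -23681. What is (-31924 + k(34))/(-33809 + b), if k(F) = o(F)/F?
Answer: -1085423/3681418 ≈ -0.29484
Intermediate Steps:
b = 142086 (b = -6*(-23681) = 142086)
k(F) = -7/F
(-31924 + k(34))/(-33809 + b) = (-31924 - 7/34)/(-33809 + 142086) = (-31924 - 7*1/34)/108277 = (-31924 - 7/34)*(1/108277) = -1085423/34*1/108277 = -1085423/3681418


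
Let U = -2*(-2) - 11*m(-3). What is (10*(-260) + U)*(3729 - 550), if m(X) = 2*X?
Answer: -8042870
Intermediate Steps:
U = 70 (U = -2*(-2) - 22*(-3) = 4 - 11*(-6) = 4 + 66 = 70)
(10*(-260) + U)*(3729 - 550) = (10*(-260) + 70)*(3729 - 550) = (-2600 + 70)*3179 = -2530*3179 = -8042870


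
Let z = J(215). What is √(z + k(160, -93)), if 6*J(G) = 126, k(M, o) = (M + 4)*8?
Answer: √1333 ≈ 36.510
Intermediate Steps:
k(M, o) = 32 + 8*M (k(M, o) = (4 + M)*8 = 32 + 8*M)
J(G) = 21 (J(G) = (⅙)*126 = 21)
z = 21
√(z + k(160, -93)) = √(21 + (32 + 8*160)) = √(21 + (32 + 1280)) = √(21 + 1312) = √1333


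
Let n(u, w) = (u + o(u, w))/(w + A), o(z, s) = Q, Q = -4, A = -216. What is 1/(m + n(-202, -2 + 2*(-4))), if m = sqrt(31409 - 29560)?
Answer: 113/4962 ≈ 0.022773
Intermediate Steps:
m = 43 (m = sqrt(1849) = 43)
o(z, s) = -4
n(u, w) = (-4 + u)/(-216 + w) (n(u, w) = (u - 4)/(w - 216) = (-4 + u)/(-216 + w))
1/(m + n(-202, -2 + 2*(-4))) = 1/(43 + (-4 - 202)/(-216 + (-2 + 2*(-4)))) = 1/(43 - 206/(-216 + (-2 - 8))) = 1/(43 - 206/(-216 - 10)) = 1/(43 - 206/(-226)) = 1/(43 - 1/226*(-206)) = 1/(43 + 103/113) = 1/(4962/113) = 113/4962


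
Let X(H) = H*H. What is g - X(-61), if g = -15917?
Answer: -19638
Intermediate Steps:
X(H) = H**2
g - X(-61) = -15917 - 1*(-61)**2 = -15917 - 1*3721 = -15917 - 3721 = -19638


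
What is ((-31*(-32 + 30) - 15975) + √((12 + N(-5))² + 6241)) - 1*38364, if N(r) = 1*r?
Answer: -54277 + √6290 ≈ -54198.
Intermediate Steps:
N(r) = r
((-31*(-32 + 30) - 15975) + √((12 + N(-5))² + 6241)) - 1*38364 = ((-31*(-32 + 30) - 15975) + √((12 - 5)² + 6241)) - 1*38364 = ((-31*(-2) - 15975) + √(7² + 6241)) - 38364 = ((62 - 15975) + √(49 + 6241)) - 38364 = (-15913 + √6290) - 38364 = -54277 + √6290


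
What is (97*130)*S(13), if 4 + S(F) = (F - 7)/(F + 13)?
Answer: -47530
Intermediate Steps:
S(F) = -4 + (-7 + F)/(13 + F) (S(F) = -4 + (F - 7)/(F + 13) = -4 + (-7 + F)/(13 + F))
(97*130)*S(13) = (97*130)*((-59 - 3*13)/(13 + 13)) = 12610*((-59 - 39)/26) = 12610*((1/26)*(-98)) = 12610*(-49/13) = -47530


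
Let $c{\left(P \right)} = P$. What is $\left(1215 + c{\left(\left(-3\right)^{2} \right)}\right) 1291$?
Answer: $1580184$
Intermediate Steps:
$\left(1215 + c{\left(\left(-3\right)^{2} \right)}\right) 1291 = \left(1215 + \left(-3\right)^{2}\right) 1291 = \left(1215 + 9\right) 1291 = 1224 \cdot 1291 = 1580184$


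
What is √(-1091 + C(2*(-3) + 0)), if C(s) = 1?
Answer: I*√1090 ≈ 33.015*I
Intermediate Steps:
√(-1091 + C(2*(-3) + 0)) = √(-1091 + 1) = √(-1090) = I*√1090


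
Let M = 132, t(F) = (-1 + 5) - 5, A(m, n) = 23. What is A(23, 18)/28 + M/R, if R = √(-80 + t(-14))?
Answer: 23/28 - 44*I/3 ≈ 0.82143 - 14.667*I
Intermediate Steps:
t(F) = -1 (t(F) = 4 - 5 = -1)
R = 9*I (R = √(-80 - 1) = √(-81) = 9*I ≈ 9.0*I)
A(23, 18)/28 + M/R = 23/28 + 132/((9*I)) = 23*(1/28) + 132*(-I/9) = 23/28 - 44*I/3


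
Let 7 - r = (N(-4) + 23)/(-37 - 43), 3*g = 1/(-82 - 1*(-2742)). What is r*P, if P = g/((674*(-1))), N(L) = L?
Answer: -193/143427200 ≈ -1.3456e-6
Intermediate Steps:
g = 1/7980 (g = 1/(3*(-82 - 1*(-2742))) = 1/(3*(-82 + 2742)) = (⅓)/2660 = (⅓)*(1/2660) = 1/7980 ≈ 0.00012531)
r = 579/80 (r = 7 - (-4 + 23)/(-37 - 43) = 7 - 19/(-80) = 7 - 19*(-1)/80 = 7 - 1*(-19/80) = 7 + 19/80 = 579/80 ≈ 7.2375)
P = -1/5378520 (P = 1/(7980*((674*(-1)))) = (1/7980)/(-674) = (1/7980)*(-1/674) = -1/5378520 ≈ -1.8592e-7)
r*P = (579/80)*(-1/5378520) = -193/143427200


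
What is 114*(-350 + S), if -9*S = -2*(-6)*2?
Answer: -40204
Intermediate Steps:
S = -8/3 (S = -(-2*(-6))*2/9 = -4*2/3 = -⅑*24 = -8/3 ≈ -2.6667)
114*(-350 + S) = 114*(-350 - 8/3) = 114*(-1058/3) = -40204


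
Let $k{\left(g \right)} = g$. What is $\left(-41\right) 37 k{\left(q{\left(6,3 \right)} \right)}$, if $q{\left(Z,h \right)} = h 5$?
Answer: $-22755$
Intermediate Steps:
$q{\left(Z,h \right)} = 5 h$
$\left(-41\right) 37 k{\left(q{\left(6,3 \right)} \right)} = \left(-41\right) 37 \cdot 5 \cdot 3 = \left(-1517\right) 15 = -22755$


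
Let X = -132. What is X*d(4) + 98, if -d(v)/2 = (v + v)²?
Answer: 16994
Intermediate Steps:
d(v) = -8*v² (d(v) = -2*(v + v)² = -2*4*v² = -8*v²)
X*d(4) + 98 = -(-1056)*4² + 98 = -(-1056)*16 + 98 = -132*(-128) + 98 = 16896 + 98 = 16994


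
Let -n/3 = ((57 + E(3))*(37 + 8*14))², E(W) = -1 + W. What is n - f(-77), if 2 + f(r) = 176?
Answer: -231845217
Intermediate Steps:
f(r) = 174 (f(r) = -2 + 176 = 174)
n = -231845043 (n = -3*(37 + 8*14)²*(57 + (-1 + 3))² = -3*(37 + 112)²*(57 + 2)² = -3*(59*149)² = -3*8791² = -3*77281681 = -231845043)
n - f(-77) = -231845043 - 1*174 = -231845043 - 174 = -231845217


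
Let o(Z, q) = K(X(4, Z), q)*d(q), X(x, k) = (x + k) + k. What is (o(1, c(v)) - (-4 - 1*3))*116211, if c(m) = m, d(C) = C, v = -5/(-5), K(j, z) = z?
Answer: 929688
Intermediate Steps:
X(x, k) = x + 2*k (X(x, k) = (k + x) + k = x + 2*k)
v = 1 (v = -5*(-⅕) = 1)
o(Z, q) = q² (o(Z, q) = q*q = q²)
(o(1, c(v)) - (-4 - 1*3))*116211 = (1² - (-4 - 1*3))*116211 = (1 - (-4 - 3))*116211 = (1 - 1*(-7))*116211 = (1 + 7)*116211 = 8*116211 = 929688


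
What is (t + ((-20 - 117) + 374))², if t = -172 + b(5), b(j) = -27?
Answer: 1444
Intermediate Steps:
t = -199 (t = -172 - 27 = -199)
(t + ((-20 - 117) + 374))² = (-199 + ((-20 - 117) + 374))² = (-199 + (-137 + 374))² = (-199 + 237)² = 38² = 1444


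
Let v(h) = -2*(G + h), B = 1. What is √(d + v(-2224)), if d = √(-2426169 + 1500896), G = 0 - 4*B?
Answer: √(4456 + I*√925273) ≈ 67.137 + 7.1638*I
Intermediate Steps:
G = -4 (G = 0 - 4*1 = 0 - 4 = -4)
d = I*√925273 (d = √(-925273) = I*√925273 ≈ 961.91*I)
v(h) = 8 - 2*h (v(h) = -2*(-4 + h) = 8 - 2*h)
√(d + v(-2224)) = √(I*√925273 + (8 - 2*(-2224))) = √(I*√925273 + (8 + 4448)) = √(I*√925273 + 4456) = √(4456 + I*√925273)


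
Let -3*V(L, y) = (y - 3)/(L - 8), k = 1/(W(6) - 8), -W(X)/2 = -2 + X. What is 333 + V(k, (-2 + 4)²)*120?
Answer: 43597/129 ≈ 337.96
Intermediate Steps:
W(X) = 4 - 2*X (W(X) = -2*(-2 + X) = 4 - 2*X)
k = -1/16 (k = 1/((4 - 2*6) - 8) = 1/((4 - 12) - 8) = 1/(-8 - 8) = 1/(-16) = -1/16 ≈ -0.062500)
V(L, y) = -(-3 + y)/(3*(-8 + L)) (V(L, y) = -(y - 3)/(3*(L - 8)) = -(-3 + y)/(3*(-8 + L)))
333 + V(k, (-2 + 4)²)*120 = 333 + ((3 - (-2 + 4)²)/(3*(-8 - 1/16)))*120 = 333 + ((3 - 1*2²)/(3*(-129/16)))*120 = 333 + ((⅓)*(-16/129)*(3 - 1*4))*120 = 333 + ((⅓)*(-16/129)*(3 - 4))*120 = 333 + ((⅓)*(-16/129)*(-1))*120 = 333 + (16/387)*120 = 333 + 640/129 = 43597/129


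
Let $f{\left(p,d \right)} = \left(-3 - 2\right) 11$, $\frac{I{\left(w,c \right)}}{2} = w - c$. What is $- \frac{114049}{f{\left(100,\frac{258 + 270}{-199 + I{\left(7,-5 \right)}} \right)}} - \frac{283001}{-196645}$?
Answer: $\frac{4488546132}{2163095} \approx 2075.1$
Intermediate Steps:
$I{\left(w,c \right)} = - 2 c + 2 w$ ($I{\left(w,c \right)} = 2 \left(w - c\right) = - 2 c + 2 w$)
$f{\left(p,d \right)} = -55$ ($f{\left(p,d \right)} = \left(-5\right) 11 = -55$)
$- \frac{114049}{f{\left(100,\frac{258 + 270}{-199 + I{\left(7,-5 \right)}} \right)}} - \frac{283001}{-196645} = - \frac{114049}{-55} - \frac{283001}{-196645} = \left(-114049\right) \left(- \frac{1}{55}\right) - - \frac{283001}{196645} = \frac{114049}{55} + \frac{283001}{196645} = \frac{4488546132}{2163095}$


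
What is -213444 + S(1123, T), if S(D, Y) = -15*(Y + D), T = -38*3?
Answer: -228579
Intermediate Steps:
T = -114
S(D, Y) = -15*D - 15*Y (S(D, Y) = -15*(D + Y) = -15*D - 15*Y)
-213444 + S(1123, T) = -213444 + (-15*1123 - 15*(-114)) = -213444 + (-16845 + 1710) = -213444 - 15135 = -228579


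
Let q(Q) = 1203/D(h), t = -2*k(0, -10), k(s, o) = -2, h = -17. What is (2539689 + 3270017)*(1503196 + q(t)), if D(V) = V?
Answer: 148456166870074/17 ≈ 8.7327e+12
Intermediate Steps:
t = 4 (t = -2*(-2) = 4)
q(Q) = -1203/17 (q(Q) = 1203/(-17) = 1203*(-1/17) = -1203/17)
(2539689 + 3270017)*(1503196 + q(t)) = (2539689 + 3270017)*(1503196 - 1203/17) = 5809706*(25553129/17) = 148456166870074/17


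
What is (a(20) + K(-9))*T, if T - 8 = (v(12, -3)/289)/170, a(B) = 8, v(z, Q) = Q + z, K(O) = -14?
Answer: -1179147/24565 ≈ -48.001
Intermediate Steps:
T = 393049/49130 (T = 8 + ((-3 + 12)/289)/170 = 8 + (9*(1/289))*(1/170) = 8 + (9/289)*(1/170) = 8 + 9/49130 = 393049/49130 ≈ 8.0002)
(a(20) + K(-9))*T = (8 - 14)*(393049/49130) = -6*393049/49130 = -1179147/24565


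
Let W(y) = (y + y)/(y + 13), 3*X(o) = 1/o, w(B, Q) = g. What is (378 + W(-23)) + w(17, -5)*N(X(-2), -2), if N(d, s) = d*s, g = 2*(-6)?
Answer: 1893/5 ≈ 378.60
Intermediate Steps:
g = -12
w(B, Q) = -12
X(o) = 1/(3*o)
W(y) = 2*y/(13 + y) (W(y) = (2*y)/(13 + y) = 2*y/(13 + y))
(378 + W(-23)) + w(17, -5)*N(X(-2), -2) = (378 + 2*(-23)/(13 - 23)) - 12*(1/3)/(-2)*(-2) = (378 + 2*(-23)/(-10)) - 12*(1/3)*(-1/2)*(-2) = (378 + 2*(-23)*(-1/10)) - (-2)*(-2) = (378 + 23/5) - 12*1/3 = 1913/5 - 4 = 1893/5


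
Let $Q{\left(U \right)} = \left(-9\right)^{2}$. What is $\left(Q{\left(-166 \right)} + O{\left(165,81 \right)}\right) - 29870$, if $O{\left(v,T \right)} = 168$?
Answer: $-29621$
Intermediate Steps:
$Q{\left(U \right)} = 81$
$\left(Q{\left(-166 \right)} + O{\left(165,81 \right)}\right) - 29870 = \left(81 + 168\right) - 29870 = 249 - 29870 = -29621$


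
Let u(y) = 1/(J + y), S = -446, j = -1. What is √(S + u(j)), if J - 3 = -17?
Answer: I*√100365/15 ≈ 21.12*I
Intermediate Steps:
J = -14 (J = 3 - 17 = -14)
u(y) = 1/(-14 + y)
√(S + u(j)) = √(-446 + 1/(-14 - 1)) = √(-446 + 1/(-15)) = √(-446 - 1/15) = √(-6691/15) = I*√100365/15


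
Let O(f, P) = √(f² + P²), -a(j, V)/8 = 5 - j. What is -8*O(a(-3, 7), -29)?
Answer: -8*√4937 ≈ -562.11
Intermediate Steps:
a(j, V) = -40 + 8*j (a(j, V) = -8*(5 - j) = -40 + 8*j)
O(f, P) = √(P² + f²)
-8*O(a(-3, 7), -29) = -8*√((-29)² + (-40 + 8*(-3))²) = -8*√(841 + (-40 - 24)²) = -8*√(841 + (-64)²) = -8*√(841 + 4096) = -8*√4937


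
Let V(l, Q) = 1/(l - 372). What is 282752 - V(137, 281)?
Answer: 66446721/235 ≈ 2.8275e+5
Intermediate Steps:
V(l, Q) = 1/(-372 + l)
282752 - V(137, 281) = 282752 - 1/(-372 + 137) = 282752 - 1/(-235) = 282752 - 1*(-1/235) = 282752 + 1/235 = 66446721/235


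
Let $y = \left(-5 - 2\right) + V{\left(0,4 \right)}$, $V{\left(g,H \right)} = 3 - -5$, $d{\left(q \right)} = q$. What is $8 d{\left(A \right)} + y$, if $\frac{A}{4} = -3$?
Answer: $-95$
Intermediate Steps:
$A = -12$ ($A = 4 \left(-3\right) = -12$)
$V{\left(g,H \right)} = 8$ ($V{\left(g,H \right)} = 3 + 5 = 8$)
$y = 1$ ($y = \left(-5 - 2\right) + 8 = -7 + 8 = 1$)
$8 d{\left(A \right)} + y = 8 \left(-12\right) + 1 = -96 + 1 = -95$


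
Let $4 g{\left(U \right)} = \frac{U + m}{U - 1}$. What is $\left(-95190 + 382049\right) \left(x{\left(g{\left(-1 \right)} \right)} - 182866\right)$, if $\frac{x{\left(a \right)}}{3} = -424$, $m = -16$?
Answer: $-52821642542$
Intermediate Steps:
$g{\left(U \right)} = \frac{-16 + U}{4 \left(-1 + U\right)}$ ($g{\left(U \right)} = \frac{\left(U - 16\right) \frac{1}{U - 1}}{4} = \frac{\left(-16 + U\right) \frac{1}{-1 + U}}{4} = \frac{\frac{1}{-1 + U} \left(-16 + U\right)}{4} = \frac{-16 + U}{4 \left(-1 + U\right)}$)
$x{\left(a \right)} = -1272$ ($x{\left(a \right)} = 3 \left(-424\right) = -1272$)
$\left(-95190 + 382049\right) \left(x{\left(g{\left(-1 \right)} \right)} - 182866\right) = \left(-95190 + 382049\right) \left(-1272 - 182866\right) = 286859 \left(-184138\right) = -52821642542$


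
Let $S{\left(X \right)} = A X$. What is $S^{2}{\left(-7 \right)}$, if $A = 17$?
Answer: $14161$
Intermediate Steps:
$S{\left(X \right)} = 17 X$
$S^{2}{\left(-7 \right)} = \left(17 \left(-7\right)\right)^{2} = \left(-119\right)^{2} = 14161$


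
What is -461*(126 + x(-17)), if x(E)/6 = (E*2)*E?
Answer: -1656834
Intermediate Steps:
x(E) = 12*E² (x(E) = 6*((E*2)*E) = 6*((2*E)*E) = 6*(2*E²) = 12*E²)
-461*(126 + x(-17)) = -461*(126 + 12*(-17)²) = -461*(126 + 12*289) = -461*(126 + 3468) = -461*3594 = -1656834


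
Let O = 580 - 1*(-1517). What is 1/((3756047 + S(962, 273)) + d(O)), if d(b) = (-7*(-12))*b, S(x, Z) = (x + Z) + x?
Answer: 1/3934392 ≈ 2.5417e-7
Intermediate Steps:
S(x, Z) = Z + 2*x (S(x, Z) = (Z + x) + x = Z + 2*x)
O = 2097 (O = 580 + 1517 = 2097)
d(b) = 84*b
1/((3756047 + S(962, 273)) + d(O)) = 1/((3756047 + (273 + 2*962)) + 84*2097) = 1/((3756047 + (273 + 1924)) + 176148) = 1/((3756047 + 2197) + 176148) = 1/(3758244 + 176148) = 1/3934392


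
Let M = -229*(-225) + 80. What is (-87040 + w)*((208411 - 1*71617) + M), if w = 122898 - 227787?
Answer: -36159231671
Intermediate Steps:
M = 51605 (M = 51525 + 80 = 51605)
w = -104889
(-87040 + w)*((208411 - 1*71617) + M) = (-87040 - 104889)*((208411 - 1*71617) + 51605) = -191929*((208411 - 71617) + 51605) = -191929*(136794 + 51605) = -191929*188399 = -36159231671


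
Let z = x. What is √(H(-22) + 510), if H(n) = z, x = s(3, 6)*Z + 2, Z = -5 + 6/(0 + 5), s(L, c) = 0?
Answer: 16*√2 ≈ 22.627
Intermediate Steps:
Z = -19/5 (Z = -5 + 6/5 = -19/5 ≈ -3.8000)
x = 2 (x = 0*(-19/5) + 2 = 0 + 2 = 2)
z = 2
H(n) = 2
√(H(-22) + 510) = √(2 + 510) = √512 = 16*√2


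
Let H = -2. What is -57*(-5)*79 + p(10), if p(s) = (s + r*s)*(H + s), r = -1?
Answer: 22515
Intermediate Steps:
p(s) = 0 (p(s) = (s - s)*(-2 + s) = 0*(-2 + s) = 0)
-57*(-5)*79 + p(10) = -57*(-5)*79 + 0 = 285*79 + 0 = 22515 + 0 = 22515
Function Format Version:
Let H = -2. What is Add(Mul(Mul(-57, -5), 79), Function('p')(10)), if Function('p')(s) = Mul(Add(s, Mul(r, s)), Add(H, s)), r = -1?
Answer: 22515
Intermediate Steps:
Function('p')(s) = 0 (Function('p')(s) = Mul(Add(s, Mul(-1, s)), Add(-2, s)) = Mul(0, Add(-2, s)) = 0)
Add(Mul(Mul(-57, -5), 79), Function('p')(10)) = Add(Mul(Mul(-57, -5), 79), 0) = Add(Mul(285, 79), 0) = Add(22515, 0) = 22515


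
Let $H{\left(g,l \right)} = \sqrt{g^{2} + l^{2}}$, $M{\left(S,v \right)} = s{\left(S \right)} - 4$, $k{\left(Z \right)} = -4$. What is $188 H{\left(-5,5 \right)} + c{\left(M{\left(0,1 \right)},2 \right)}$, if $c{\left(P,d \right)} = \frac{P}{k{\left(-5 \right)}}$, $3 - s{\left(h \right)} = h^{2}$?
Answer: $\frac{1}{4} + 940 \sqrt{2} \approx 1329.6$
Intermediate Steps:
$s{\left(h \right)} = 3 - h^{2}$
$M{\left(S,v \right)} = -1 - S^{2}$ ($M{\left(S,v \right)} = \left(3 - S^{2}\right) - 4 = -1 - S^{2}$)
$c{\left(P,d \right)} = - \frac{P}{4}$ ($c{\left(P,d \right)} = \frac{P}{-4} = P \left(- \frac{1}{4}\right) = - \frac{P}{4}$)
$188 H{\left(-5,5 \right)} + c{\left(M{\left(0,1 \right)},2 \right)} = 188 \sqrt{\left(-5\right)^{2} + 5^{2}} - \frac{-1 - 0^{2}}{4} = 188 \sqrt{25 + 25} - \frac{-1 - 0}{4} = 188 \sqrt{50} - \frac{-1 + 0}{4} = 188 \cdot 5 \sqrt{2} - - \frac{1}{4} = 940 \sqrt{2} + \frac{1}{4} = \frac{1}{4} + 940 \sqrt{2}$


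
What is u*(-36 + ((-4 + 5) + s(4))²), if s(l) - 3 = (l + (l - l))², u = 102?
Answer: 37128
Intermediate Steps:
s(l) = 3 + l² (s(l) = 3 + (l + (l - l))² = 3 + (l + 0)² = 3 + l²)
u*(-36 + ((-4 + 5) + s(4))²) = 102*(-36 + ((-4 + 5) + (3 + 4²))²) = 102*(-36 + (1 + (3 + 16))²) = 102*(-36 + (1 + 19)²) = 102*(-36 + 20²) = 102*(-36 + 400) = 102*364 = 37128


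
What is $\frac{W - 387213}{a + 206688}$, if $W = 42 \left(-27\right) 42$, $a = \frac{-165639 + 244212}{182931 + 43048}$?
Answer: $- \frac{32754978113}{15569075375} \approx -2.1038$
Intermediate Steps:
$a = \frac{78573}{225979} \approx 0.3477$
$W = -47628$ ($W = \left(-1134\right) 42 = -47628$)
$\frac{W - 387213}{a + 206688} = \frac{-47628 - 387213}{\frac{78573}{225979} + 206688} = - \frac{434841}{\frac{46707226125}{225979}} = \left(-434841\right) \frac{225979}{46707226125} = - \frac{32754978113}{15569075375}$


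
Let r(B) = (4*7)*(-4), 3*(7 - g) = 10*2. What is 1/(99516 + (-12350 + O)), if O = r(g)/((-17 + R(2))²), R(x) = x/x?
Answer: 16/1394649 ≈ 1.1472e-5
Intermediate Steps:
R(x) = 1
g = ⅓ (g = 7 - 10*2/3 = 7 - ⅓*20 = 7 - 20/3 = ⅓ ≈ 0.33333)
r(B) = -112 (r(B) = 28*(-4) = -112)
O = -7/16 (O = -112/(-17 + 1)² = -112/((-16)²) = -112/256 = -112*1/256 = -7/16 ≈ -0.43750)
1/(99516 + (-12350 + O)) = 1/(99516 + (-12350 - 7/16)) = 1/(99516 - 197607/16) = 1/(1394649/16) = 16/1394649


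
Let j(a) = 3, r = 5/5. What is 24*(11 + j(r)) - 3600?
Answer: -3264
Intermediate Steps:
r = 1 (r = 5*(⅕) = 1)
24*(11 + j(r)) - 3600 = 24*(11 + 3) - 3600 = 24*14 - 3600 = 336 - 3600 = -3264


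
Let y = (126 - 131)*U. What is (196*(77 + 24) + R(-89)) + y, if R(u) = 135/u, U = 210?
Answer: 1668259/89 ≈ 18744.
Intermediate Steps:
y = -1050 (y = (126 - 131)*210 = -5*210 = -1050)
(196*(77 + 24) + R(-89)) + y = (196*(77 + 24) + 135/(-89)) - 1050 = (196*101 + 135*(-1/89)) - 1050 = (19796 - 135/89) - 1050 = 1761709/89 - 1050 = 1668259/89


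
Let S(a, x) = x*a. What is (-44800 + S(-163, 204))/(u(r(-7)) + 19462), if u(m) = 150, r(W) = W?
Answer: -19513/4903 ≈ -3.9798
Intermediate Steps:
S(a, x) = a*x
(-44800 + S(-163, 204))/(u(r(-7)) + 19462) = (-44800 - 163*204)/(150 + 19462) = (-44800 - 33252)/19612 = -78052*1/19612 = -19513/4903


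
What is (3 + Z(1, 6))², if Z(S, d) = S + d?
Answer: 100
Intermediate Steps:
(3 + Z(1, 6))² = (3 + (1 + 6))² = (3 + 7)² = 10² = 100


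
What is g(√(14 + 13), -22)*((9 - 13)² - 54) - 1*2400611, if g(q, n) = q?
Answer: -2400611 - 114*√3 ≈ -2.4008e+6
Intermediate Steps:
g(√(14 + 13), -22)*((9 - 13)² - 54) - 1*2400611 = √(14 + 13)*((9 - 13)² - 54) - 1*2400611 = √27*((-4)² - 54) - 2400611 = (3*√3)*(16 - 54) - 2400611 = (3*√3)*(-38) - 2400611 = -114*√3 - 2400611 = -2400611 - 114*√3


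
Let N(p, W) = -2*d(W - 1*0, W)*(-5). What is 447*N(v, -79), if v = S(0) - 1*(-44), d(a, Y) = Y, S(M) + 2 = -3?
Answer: -353130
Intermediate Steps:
S(M) = -5 (S(M) = -2 - 3 = -5)
v = 39 (v = -5 - 1*(-44) = -5 + 44 = 39)
N(p, W) = 10*W (N(p, W) = -2*W*(-5) = 10*W)
447*N(v, -79) = 447*(10*(-79)) = 447*(-790) = -353130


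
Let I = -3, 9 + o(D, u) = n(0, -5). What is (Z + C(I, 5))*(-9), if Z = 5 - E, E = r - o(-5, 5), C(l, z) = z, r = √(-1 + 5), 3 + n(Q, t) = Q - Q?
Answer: 36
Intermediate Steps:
n(Q, t) = -3 (n(Q, t) = -3 + (Q - Q) = -3 + 0 = -3)
o(D, u) = -12 (o(D, u) = -9 - 3 = -12)
r = 2 (r = √4 = 2)
E = 14 (E = 2 - 1*(-12) = 2 + 12 = 14)
Z = -9 (Z = 5 - 1*14 = 5 - 14 = -9)
(Z + C(I, 5))*(-9) = (-9 + 5)*(-9) = -4*(-9) = 36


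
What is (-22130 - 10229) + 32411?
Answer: 52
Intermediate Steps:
(-22130 - 10229) + 32411 = -32359 + 32411 = 52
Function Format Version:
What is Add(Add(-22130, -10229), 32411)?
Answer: 52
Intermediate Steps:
Add(Add(-22130, -10229), 32411) = Add(-32359, 32411) = 52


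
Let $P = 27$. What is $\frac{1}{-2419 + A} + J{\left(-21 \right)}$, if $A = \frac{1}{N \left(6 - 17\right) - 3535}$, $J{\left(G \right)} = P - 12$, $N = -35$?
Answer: $\frac{114294615}{7619851} \approx 15.0$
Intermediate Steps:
$J{\left(G \right)} = 15$ ($J{\left(G \right)} = 27 - 12 = 15$)
$A = - \frac{1}{3150}$ ($A = \frac{1}{- 35 \left(6 - 17\right) - 3535} = \frac{1}{\left(-35\right) \left(-11\right) - 3535} = \frac{1}{385 - 3535} = \frac{1}{-3150} = - \frac{1}{3150} \approx -0.00031746$)
$\frac{1}{-2419 + A} + J{\left(-21 \right)} = \frac{1}{-2419 - \frac{1}{3150}} + 15 = \frac{1}{- \frac{7619851}{3150}} + 15 = - \frac{3150}{7619851} + 15 = \frac{114294615}{7619851}$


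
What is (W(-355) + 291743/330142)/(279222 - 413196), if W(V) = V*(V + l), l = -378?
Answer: -3181784899/1638164604 ≈ -1.9423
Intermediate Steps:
W(V) = V*(-378 + V) (W(V) = V*(V - 378) = V*(-378 + V))
(W(-355) + 291743/330142)/(279222 - 413196) = (-355*(-378 - 355) + 291743/330142)/(279222 - 413196) = (-355*(-733) + 291743*(1/330142))/(-133974) = (260215 + 291743/330142)*(-1/133974) = (85908192273/330142)*(-1/133974) = -3181784899/1638164604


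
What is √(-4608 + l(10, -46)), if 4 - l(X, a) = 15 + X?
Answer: I*√4629 ≈ 68.037*I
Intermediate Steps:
l(X, a) = -11 - X (l(X, a) = 4 - (15 + X) = 4 + (-15 - X) = -11 - X)
√(-4608 + l(10, -46)) = √(-4608 + (-11 - 1*10)) = √(-4608 + (-11 - 10)) = √(-4608 - 21) = √(-4629) = I*√4629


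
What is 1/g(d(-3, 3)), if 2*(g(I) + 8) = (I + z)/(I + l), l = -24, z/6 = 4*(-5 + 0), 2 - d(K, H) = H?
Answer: -50/279 ≈ -0.17921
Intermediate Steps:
d(K, H) = 2 - H
z = -120 (z = 6*(4*(-5 + 0)) = 6*(4*(-5)) = 6*(-20) = -120)
g(I) = -8 + (-120 + I)/(2*(-24 + I)) (g(I) = -8 + ((I - 120)/(I - 24))/2 = -8 + ((-120 + I)/(-24 + I))/2 = -8 + (-120 + I)/(2*(-24 + I)))
1/g(d(-3, 3)) = 1/(3*(88 - 5*(2 - 1*3))/(2*(-24 + (2 - 1*3)))) = 1/(3*(88 - 5*(2 - 3))/(2*(-24 + (2 - 3)))) = 1/(3*(88 - 5*(-1))/(2*(-24 - 1))) = 1/((3/2)*(88 + 5)/(-25)) = 1/((3/2)*(-1/25)*93) = 1/(-279/50) = -50/279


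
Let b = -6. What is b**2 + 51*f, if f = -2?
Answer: -66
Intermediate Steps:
b**2 + 51*f = (-6)**2 + 51*(-2) = 36 - 102 = -66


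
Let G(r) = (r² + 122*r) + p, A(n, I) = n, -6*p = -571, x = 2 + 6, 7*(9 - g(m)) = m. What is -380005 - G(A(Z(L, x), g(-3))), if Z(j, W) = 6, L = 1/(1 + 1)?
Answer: -2285209/6 ≈ -3.8087e+5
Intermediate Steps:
g(m) = 9 - m/7
L = ½ (L = 1/2 = ½ ≈ 0.50000)
x = 8
p = 571/6 (p = -⅙*(-571) = 571/6 ≈ 95.167)
G(r) = 571/6 + r² + 122*r (G(r) = (r² + 122*r) + 571/6 = 571/6 + r² + 122*r)
-380005 - G(A(Z(L, x), g(-3))) = -380005 - (571/6 + 6² + 122*6) = -380005 - (571/6 + 36 + 732) = -380005 - 1*5179/6 = -380005 - 5179/6 = -2285209/6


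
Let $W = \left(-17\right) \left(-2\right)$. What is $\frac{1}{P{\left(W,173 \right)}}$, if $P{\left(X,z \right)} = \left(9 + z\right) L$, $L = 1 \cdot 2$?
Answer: $\frac{1}{364} \approx 0.0027473$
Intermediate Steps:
$L = 2$
$W = 34$
$P{\left(X,z \right)} = 18 + 2 z$ ($P{\left(X,z \right)} = \left(9 + z\right) 2 = 18 + 2 z$)
$\frac{1}{P{\left(W,173 \right)}} = \frac{1}{18 + 2 \cdot 173} = \frac{1}{18 + 346} = \frac{1}{364}$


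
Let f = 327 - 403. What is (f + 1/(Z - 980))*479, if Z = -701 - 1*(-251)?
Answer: -52058199/1430 ≈ -36404.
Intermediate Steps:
f = -76
Z = -450 (Z = -701 + 251 = -450)
(f + 1/(Z - 980))*479 = (-76 + 1/(-450 - 980))*479 = (-76 + 1/(-1430))*479 = (-76 - 1/1430)*479 = -108681/1430*479 = -52058199/1430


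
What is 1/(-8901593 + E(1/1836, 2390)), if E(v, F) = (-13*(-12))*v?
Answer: -153/1361943716 ≈ -1.1234e-7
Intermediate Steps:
E(v, F) = 156*v
1/(-8901593 + E(1/1836, 2390)) = 1/(-8901593 + 156/1836) = 1/(-8901593 + 156*(1/1836)) = 1/(-8901593 + 13/153) = 1/(-1361943716/153) = -153/1361943716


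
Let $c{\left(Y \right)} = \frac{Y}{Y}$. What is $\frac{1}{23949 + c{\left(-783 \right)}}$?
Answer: $\frac{1}{23950} \approx 4.1754 \cdot 10^{-5}$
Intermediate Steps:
$c{\left(Y \right)} = 1$
$\frac{1}{23949 + c{\left(-783 \right)}} = \frac{1}{23949 + 1} = \frac{1}{23950}$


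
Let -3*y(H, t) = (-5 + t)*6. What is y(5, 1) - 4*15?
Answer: -52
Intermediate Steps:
y(H, t) = 10 - 2*t (y(H, t) = -(-5 + t)*6/3 = -(-30 + 6*t)/3 = 10 - 2*t)
y(5, 1) - 4*15 = (10 - 2*1) - 4*15 = (10 - 2) - 60 = 8 - 60 = -52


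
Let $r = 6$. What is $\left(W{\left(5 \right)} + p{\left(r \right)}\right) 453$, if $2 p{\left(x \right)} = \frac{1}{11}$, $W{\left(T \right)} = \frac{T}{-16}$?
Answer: $- \frac{21291}{176} \approx -120.97$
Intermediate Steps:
$W{\left(T \right)} = - \frac{T}{16}$ ($W{\left(T \right)} = T \left(- \frac{1}{16}\right) = - \frac{T}{16}$)
$p{\left(x \right)} = \frac{1}{22}$ ($p{\left(x \right)} = \frac{1}{2 \cdot 11} = \frac{1}{2} \cdot \frac{1}{11} = \frac{1}{22}$)
$\left(W{\left(5 \right)} + p{\left(r \right)}\right) 453 = \left(\left(- \frac{1}{16}\right) 5 + \frac{1}{22}\right) 453 = \left(- \frac{5}{16} + \frac{1}{22}\right) 453 = \left(- \frac{47}{176}\right) 453 = - \frac{21291}{176}$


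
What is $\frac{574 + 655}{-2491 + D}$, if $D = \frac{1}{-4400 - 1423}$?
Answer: $- \frac{7156467}{14505094} \approx -0.49338$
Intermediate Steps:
$D = - \frac{1}{5823}$ ($D = \frac{1}{-5823} = - \frac{1}{5823} \approx -0.00017173$)
$\frac{574 + 655}{-2491 + D} = \frac{574 + 655}{-2491 - \frac{1}{5823}} = \frac{1229}{- \frac{14505094}{5823}} = 1229 \left(- \frac{5823}{14505094}\right) = - \frac{7156467}{14505094}$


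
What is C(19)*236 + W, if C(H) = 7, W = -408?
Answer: 1244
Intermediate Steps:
C(19)*236 + W = 7*236 - 408 = 1652 - 408 = 1244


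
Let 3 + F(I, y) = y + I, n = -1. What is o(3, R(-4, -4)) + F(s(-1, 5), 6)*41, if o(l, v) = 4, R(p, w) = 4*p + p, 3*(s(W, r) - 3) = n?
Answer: 709/3 ≈ 236.33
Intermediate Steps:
s(W, r) = 8/3 (s(W, r) = 3 + (1/3)*(-1) = 3 - 1/3 = 8/3)
F(I, y) = -3 + I + y (F(I, y) = -3 + (y + I) = -3 + (I + y) = -3 + I + y)
R(p, w) = 5*p
o(3, R(-4, -4)) + F(s(-1, 5), 6)*41 = 4 + (-3 + 8/3 + 6)*41 = 4 + (17/3)*41 = 4 + 697/3 = 709/3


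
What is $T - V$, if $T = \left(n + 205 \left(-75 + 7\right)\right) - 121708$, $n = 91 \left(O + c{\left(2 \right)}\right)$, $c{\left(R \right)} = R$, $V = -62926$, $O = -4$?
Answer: $-72904$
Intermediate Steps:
$n = -182$ ($n = 91 \left(-4 + 2\right) = 91 \left(-2\right) = -182$)
$T = -135830$ ($T = \left(-182 + 205 \left(-75 + 7\right)\right) - 121708 = \left(-182 + 205 \left(-68\right)\right) - 121708 = \left(-182 - 13940\right) - 121708 = -14122 - 121708 = -135830$)
$T - V = -135830 - -62926 = -135830 + 62926 = -72904$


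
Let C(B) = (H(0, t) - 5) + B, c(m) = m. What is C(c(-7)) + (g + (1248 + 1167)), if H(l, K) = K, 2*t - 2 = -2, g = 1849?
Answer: 4252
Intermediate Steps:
t = 0 (t = 1 + (½)*(-2) = 1 - 1 = 0)
C(B) = -5 + B (C(B) = (0 - 5) + B = -5 + B)
C(c(-7)) + (g + (1248 + 1167)) = (-5 - 7) + (1849 + (1248 + 1167)) = -12 + (1849 + 2415) = -12 + 4264 = 4252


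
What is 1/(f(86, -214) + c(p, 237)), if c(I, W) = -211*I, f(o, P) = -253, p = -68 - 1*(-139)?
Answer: -1/15234 ≈ -6.5643e-5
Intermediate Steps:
p = 71 (p = -68 + 139 = 71)
1/(f(86, -214) + c(p, 237)) = 1/(-253 - 211*71) = 1/(-253 - 14981) = 1/(-15234) = -1/15234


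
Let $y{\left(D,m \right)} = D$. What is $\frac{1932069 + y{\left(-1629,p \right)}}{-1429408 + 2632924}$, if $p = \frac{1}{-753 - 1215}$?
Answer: $\frac{160870}{100293} \approx 1.604$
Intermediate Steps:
$p = - \frac{1}{1968}$ ($p = \frac{1}{-1968} = - \frac{1}{1968} \approx -0.00050813$)
$\frac{1932069 + y{\left(-1629,p \right)}}{-1429408 + 2632924} = \frac{1932069 - 1629}{-1429408 + 2632924} = \frac{1930440}{1203516} = 1930440 \cdot \frac{1}{1203516} = \frac{160870}{100293}$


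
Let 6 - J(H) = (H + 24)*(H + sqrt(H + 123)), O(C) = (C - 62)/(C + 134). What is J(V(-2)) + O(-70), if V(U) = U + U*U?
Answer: -769/16 - 130*sqrt(5) ≈ -338.75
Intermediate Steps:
O(C) = (-62 + C)/(134 + C)
V(U) = U + U**2
J(H) = 6 - (24 + H)*(H + sqrt(123 + H)) (J(H) = 6 - (H + 24)*(H + sqrt(H + 123)) = 6 - (24 + H)*(H + sqrt(123 + H)))
J(V(-2)) + O(-70) = (6 - (-2*(1 - 2))**2 - (-48)*(1 - 2) - 24*sqrt(123 - 2*(1 - 2)) - (-2*(1 - 2))*sqrt(123 - 2*(1 - 2))) + (-62 - 70)/(134 - 70) = (6 - (-2*(-1))**2 - (-48)*(-1) - 24*sqrt(123 - 2*(-1)) - (-2*(-1))*sqrt(123 - 2*(-1))) - 132/64 = (6 - 1*2**2 - 24*2 - 24*sqrt(123 + 2) - 1*2*sqrt(123 + 2)) + (1/64)*(-132) = (6 - 1*4 - 48 - 120*sqrt(5) - 1*2*sqrt(125)) - 33/16 = (6 - 4 - 48 - 120*sqrt(5) - 1*2*5*sqrt(5)) - 33/16 = (6 - 4 - 48 - 120*sqrt(5) - 10*sqrt(5)) - 33/16 = (-46 - 130*sqrt(5)) - 33/16 = -769/16 - 130*sqrt(5)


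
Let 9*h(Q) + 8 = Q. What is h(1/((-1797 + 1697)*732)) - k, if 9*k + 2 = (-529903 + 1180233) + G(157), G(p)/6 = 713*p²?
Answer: -7766429085601/658800 ≈ -1.1789e+7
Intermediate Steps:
G(p) = 4278*p² (G(p) = 6*(713*p²) = 4278*p²)
k = 11788750 (k = -2/9 + ((-529903 + 1180233) + 4278*157²)/9 = -2/9 + (650330 + 4278*24649)/9 = -2/9 + (650330 + 105448422)/9 = -2/9 + (⅑)*106098752 = -2/9 + 106098752/9 = 11788750)
h(Q) = -8/9 + Q/9
h(1/((-1797 + 1697)*732)) - k = (-8/9 + (1/((-1797 + 1697)*732))/9) - 1*11788750 = (-8/9 + ((1/732)/(-100))/9) - 11788750 = (-8/9 + (-1/100*1/732)/9) - 11788750 = (-8/9 + (⅑)*(-1/73200)) - 11788750 = (-8/9 - 1/658800) - 11788750 = -585601/658800 - 11788750 = -7766429085601/658800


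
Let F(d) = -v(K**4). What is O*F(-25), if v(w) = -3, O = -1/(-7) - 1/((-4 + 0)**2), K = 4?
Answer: 27/112 ≈ 0.24107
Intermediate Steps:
O = 9/112 (O = -1*(-1/7) - 1/((-4)**2) = 1/7 - 1/16 = 9/112 ≈ 0.080357)
F(d) = 3 (F(d) = -1*(-3) = 3)
O*F(-25) = (9/112)*3 = 27/112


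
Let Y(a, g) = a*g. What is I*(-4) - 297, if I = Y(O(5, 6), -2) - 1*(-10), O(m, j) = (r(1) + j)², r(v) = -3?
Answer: -265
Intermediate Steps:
O(m, j) = (-3 + j)²
I = -8 (I = (-3 + 6)²*(-2) - 1*(-10) = 3²*(-2) + 10 = 9*(-2) + 10 = -18 + 10 = -8)
I*(-4) - 297 = -8*(-4) - 297 = 32 - 297 = -265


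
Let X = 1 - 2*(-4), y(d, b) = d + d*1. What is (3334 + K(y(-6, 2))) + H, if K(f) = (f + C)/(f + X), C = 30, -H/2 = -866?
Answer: 5060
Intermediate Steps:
y(d, b) = 2*d (y(d, b) = d + d = 2*d)
H = 1732 (H = -2*(-866) = 1732)
X = 9 (X = 1 + 8 = 9)
K(f) = (30 + f)/(9 + f) (K(f) = (f + 30)/(f + 9) = (30 + f)/(9 + f))
(3334 + K(y(-6, 2))) + H = (3334 + (30 + 2*(-6))/(9 + 2*(-6))) + 1732 = (3334 + (30 - 12)/(9 - 12)) + 1732 = (3334 + 18/(-3)) + 1732 = (3334 - ⅓*18) + 1732 = (3334 - 6) + 1732 = 3328 + 1732 = 5060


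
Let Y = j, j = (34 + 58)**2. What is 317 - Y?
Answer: -8147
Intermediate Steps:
j = 8464 (j = 92**2 = 8464)
Y = 8464
317 - Y = 317 - 1*8464 = 317 - 8464 = -8147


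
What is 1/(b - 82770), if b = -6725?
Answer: -1/89495 ≈ -1.1174e-5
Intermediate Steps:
1/(b - 82770) = 1/(-6725 - 82770) = 1/(-89495) = -1/89495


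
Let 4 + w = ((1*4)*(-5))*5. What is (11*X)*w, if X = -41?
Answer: 46904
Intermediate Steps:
w = -104 (w = -4 + ((1*4)*(-5))*5 = -4 + (4*(-5))*5 = -4 - 20*5 = -4 - 100 = -104)
(11*X)*w = (11*(-41))*(-104) = -451*(-104) = 46904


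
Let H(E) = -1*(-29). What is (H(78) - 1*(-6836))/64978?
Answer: 6865/64978 ≈ 0.10565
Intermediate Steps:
H(E) = 29
(H(78) - 1*(-6836))/64978 = (29 - 1*(-6836))/64978 = (29 + 6836)*(1/64978) = 6865*(1/64978) = 6865/64978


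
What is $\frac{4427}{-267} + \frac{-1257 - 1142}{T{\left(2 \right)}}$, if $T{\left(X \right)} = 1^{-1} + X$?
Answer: $- \frac{72646}{89} \approx -816.25$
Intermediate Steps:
$T{\left(X \right)} = 1 + X$
$\frac{4427}{-267} + \frac{-1257 - 1142}{T{\left(2 \right)}} = \frac{4427}{-267} + \frac{-1257 - 1142}{1 + 2} = 4427 \left(- \frac{1}{267}\right) - \frac{2399}{3} = - \frac{4427}{267} - \frac{2399}{3} = - \frac{72646}{89}$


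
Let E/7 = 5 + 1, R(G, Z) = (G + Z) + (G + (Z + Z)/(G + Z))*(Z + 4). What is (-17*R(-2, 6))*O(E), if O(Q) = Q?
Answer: -9996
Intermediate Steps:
R(G, Z) = G + Z + (4 + Z)*(G + 2*Z/(G + Z)) (R(G, Z) = (G + Z) + (G + (2*Z)/(G + Z))*(4 + Z) = (G + Z) + (G + 2*Z/(G + Z))*(4 + Z) = (G + Z) + (4 + Z)*(G + 2*Z/(G + Z)) = G + Z + (4 + Z)*(G + 2*Z/(G + Z)))
E = 42 (E = 7*(5 + 1) = 7*6 = 42)
(-17*R(-2, 6))*O(E) = -17*(3*6² + 5*(-2)² + 8*6 - 2*6² + 6*(-2)² + 6*(-2)*6)/(-2 + 6)*42 = -17*(3*36 + 5*4 + 48 - 2*36 + 6*4 - 72)/4*42 = -17*(108 + 20 + 48 - 72 + 24 - 72)/4*42 = -17*56/4*42 = -17*14*42 = -238*42 = -9996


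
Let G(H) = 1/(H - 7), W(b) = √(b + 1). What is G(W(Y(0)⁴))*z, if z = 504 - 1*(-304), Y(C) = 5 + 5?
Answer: 707/1244 + 101*√10001/1244 ≈ 8.6877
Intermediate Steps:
Y(C) = 10
z = 808 (z = 504 + 304 = 808)
W(b) = √(1 + b)
G(H) = 1/(-7 + H)
G(W(Y(0)⁴))*z = 808/(-7 + √(1 + 10⁴)) = 808/(-7 + √(1 + 10000)) = 808/(-7 + √10001)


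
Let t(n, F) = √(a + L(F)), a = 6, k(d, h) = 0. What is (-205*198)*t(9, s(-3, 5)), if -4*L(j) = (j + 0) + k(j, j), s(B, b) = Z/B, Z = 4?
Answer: -13530*√57 ≈ -1.0215e+5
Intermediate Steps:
s(B, b) = 4/B
L(j) = -j/4 (L(j) = -((j + 0) + 0)/4 = -(j + 0)/4 = -j/4)
t(n, F) = √(6 - F/4)
(-205*198)*t(9, s(-3, 5)) = (-205*198)*(√(24 - 4/(-3))/2) = -20295*√(24 - 4*(-1)/3) = -20295*√(24 - 1*(-4/3)) = -20295*√(24 + 4/3) = -20295*√(76/3) = -20295*2*√57/3 = -13530*√57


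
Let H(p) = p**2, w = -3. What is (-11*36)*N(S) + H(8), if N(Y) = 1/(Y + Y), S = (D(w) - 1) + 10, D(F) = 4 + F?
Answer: 221/5 ≈ 44.200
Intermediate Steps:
S = 10 (S = ((4 - 3) - 1) + 10 = (1 - 1) + 10 = 0 + 10 = 10)
N(Y) = 1/(2*Y)
(-11*36)*N(S) + H(8) = (-11*36)*((1/2)/10) + 8**2 = -198/10 + 64 = -396*1/20 + 64 = -99/5 + 64 = 221/5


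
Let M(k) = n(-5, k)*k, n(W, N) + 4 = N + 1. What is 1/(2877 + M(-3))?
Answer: 1/2895 ≈ 0.00034542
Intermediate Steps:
n(W, N) = -3 + N (n(W, N) = -4 + (N + 1) = -4 + (1 + N) = -3 + N)
M(k) = k*(-3 + k) (M(k) = (-3 + k)*k = k*(-3 + k))
1/(2877 + M(-3)) = 1/(2877 - 3*(-3 - 3)) = 1/(2877 - 3*(-6)) = 1/(2877 + 18) = 1/2895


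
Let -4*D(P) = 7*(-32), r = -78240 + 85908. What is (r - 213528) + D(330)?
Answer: -205804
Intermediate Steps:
r = 7668
D(P) = 56 (D(P) = -7*(-32)/4 = -¼*(-224) = 56)
(r - 213528) + D(330) = (7668 - 213528) + 56 = -205860 + 56 = -205804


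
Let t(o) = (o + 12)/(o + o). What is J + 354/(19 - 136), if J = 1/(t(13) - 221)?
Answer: -225364/74373 ≈ -3.0302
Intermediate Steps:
t(o) = (12 + o)/(2*o) (t(o) = (12 + o)/((2*o)) = (12 + o)*(1/(2*o)) = (12 + o)/(2*o))
J = -26/5721 (J = 1/((½)*(12 + 13)/13 - 221) = 1/((½)*(1/13)*25 - 221) = 1/(25/26 - 221) = 1/(-5721/26) = -26/5721 ≈ -0.0045447)
J + 354/(19 - 136) = -26/5721 + 354/(19 - 136) = -26/5721 + 354/(-117) = -26/5721 + 354*(-1/117) = -26/5721 - 118/39 = -225364/74373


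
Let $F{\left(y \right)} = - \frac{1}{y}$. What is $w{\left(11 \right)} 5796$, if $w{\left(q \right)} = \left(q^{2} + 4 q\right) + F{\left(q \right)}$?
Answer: $\frac{10513944}{11} \approx 9.5581 \cdot 10^{5}$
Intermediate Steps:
$w{\left(q \right)} = q^{2} - \frac{1}{q} + 4 q$ ($w{\left(q \right)} = \left(q^{2} + 4 q\right) - \frac{1}{q} = q^{2} - \frac{1}{q} + 4 q$)
$w{\left(11 \right)} 5796 = \frac{-1 + 11^{2} \left(4 + 11\right)}{11} \cdot 5796 = \frac{-1 + 121 \cdot 15}{11} \cdot 5796 = \frac{-1 + 1815}{11} \cdot 5796 = \frac{1}{11} \cdot 1814 \cdot 5796 = \frac{1814}{11} \cdot 5796 = \frac{10513944}{11}$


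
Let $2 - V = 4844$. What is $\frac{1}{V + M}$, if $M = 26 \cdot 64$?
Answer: $- \frac{1}{3178} \approx -0.00031466$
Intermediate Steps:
$V = -4842$ ($V = 2 - 4844 = -4842$)
$M = 1664$
$\frac{1}{V + M} = \frac{1}{-4842 + 1664} = \frac{1}{-3178} = - \frac{1}{3178}$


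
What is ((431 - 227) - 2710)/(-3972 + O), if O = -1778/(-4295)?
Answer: 5381635/8528981 ≈ 0.63098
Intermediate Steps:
O = 1778/4295 (O = -1778*(-1/4295) = 1778/4295 ≈ 0.41397)
((431 - 227) - 2710)/(-3972 + O) = ((431 - 227) - 2710)/(-3972 + 1778/4295) = (204 - 2710)/(-17057962/4295) = -2506*(-4295/17057962) = 5381635/8528981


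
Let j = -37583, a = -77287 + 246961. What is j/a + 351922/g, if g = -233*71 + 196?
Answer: -20108794243/924553626 ≈ -21.750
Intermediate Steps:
g = -16347 (g = -16543 + 196 = -16347)
a = 169674
j/a + 351922/g = -37583/169674 + 351922/(-16347) = -37583*1/169674 + 351922*(-1/16347) = -37583/169674 - 351922/16347 = -20108794243/924553626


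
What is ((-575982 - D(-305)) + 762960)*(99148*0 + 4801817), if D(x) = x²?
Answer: 451145112601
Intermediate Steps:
((-575982 - D(-305)) + 762960)*(99148*0 + 4801817) = ((-575982 - 1*(-305)²) + 762960)*(99148*0 + 4801817) = ((-575982 - 1*93025) + 762960)*(0 + 4801817) = ((-575982 - 93025) + 762960)*4801817 = (-669007 + 762960)*4801817 = 93953*4801817 = 451145112601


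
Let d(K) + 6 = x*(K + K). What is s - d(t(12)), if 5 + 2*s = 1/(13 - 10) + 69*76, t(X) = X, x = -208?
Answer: 22853/3 ≈ 7617.7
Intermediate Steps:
d(K) = -6 - 416*K (d(K) = -6 - 208*(K + K) = -6 - 416*K)
s = 7859/3 (s = -5/2 + (1/(13 - 10) + 69*76)/2 = -5/2 + (1/3 + 5244)/2 = -5/2 + (⅓ + 5244)/2 = -5/2 + (½)*(15733/3) = -5/2 + 15733/6 = 7859/3 ≈ 2619.7)
s - d(t(12)) = 7859/3 - (-6 - 416*12) = 7859/3 - (-6 - 4992) = 7859/3 - 1*(-4998) = 7859/3 + 4998 = 22853/3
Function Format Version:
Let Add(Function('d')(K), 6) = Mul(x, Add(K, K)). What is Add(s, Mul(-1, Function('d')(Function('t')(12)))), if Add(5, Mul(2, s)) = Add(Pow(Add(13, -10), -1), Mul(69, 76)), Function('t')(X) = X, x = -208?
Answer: Rational(22853, 3) ≈ 7617.7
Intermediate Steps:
Function('d')(K) = Add(-6, Mul(-416, K)) (Function('d')(K) = Add(-6, Mul(-208, Add(K, K))) = Add(-6, Mul(-208, Mul(2, K))) = Add(-6, Mul(-416, K)))
s = Rational(7859, 3) (s = Add(Rational(-5, 2), Mul(Rational(1, 2), Add(Pow(Add(13, -10), -1), Mul(69, 76)))) = Add(Rational(-5, 2), Mul(Rational(1, 2), Add(Pow(3, -1), 5244))) = Add(Rational(-5, 2), Mul(Rational(1, 2), Add(Rational(1, 3), 5244))) = Add(Rational(-5, 2), Mul(Rational(1, 2), Rational(15733, 3))) = Add(Rational(-5, 2), Rational(15733, 6)) = Rational(7859, 3) ≈ 2619.7)
Add(s, Mul(-1, Function('d')(Function('t')(12)))) = Add(Rational(7859, 3), Mul(-1, Add(-6, Mul(-416, 12)))) = Add(Rational(7859, 3), Mul(-1, Add(-6, -4992))) = Add(Rational(7859, 3), Mul(-1, -4998)) = Add(Rational(7859, 3), 4998) = Rational(22853, 3)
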